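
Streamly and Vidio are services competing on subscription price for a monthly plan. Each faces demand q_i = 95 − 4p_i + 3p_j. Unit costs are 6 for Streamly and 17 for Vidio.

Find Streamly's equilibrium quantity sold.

80.8

Streamly's profit: π = (p_{Streamly} − 6)(95 − 4p_{Streamly} + 3p_{Vidio}).
∂π/∂p_{Streamly} = 119 − 8p_{Streamly} + 3p_{Vidio} = 0 ⇒ p_{Streamly} = 14.875 + 0.375p_{Vidio}.
Similarly p_{Vidio} = 20.375 + 0.375p_{Streamly}.
Solving the two reaction functions simultaneously: (1 − (0.375)(0.375))p_{Streamly} = 14.875 + 0.375·20.375, so (55/64)p_{Streamly} = 1441/64 and p_{Streamly} = 26.2.
Then p_{Vidio} = 20.375 + 0.375·26.2 = 30.2.
q_{Streamly} = 95 − 4·26.2 + 3·30.2 = 80.8.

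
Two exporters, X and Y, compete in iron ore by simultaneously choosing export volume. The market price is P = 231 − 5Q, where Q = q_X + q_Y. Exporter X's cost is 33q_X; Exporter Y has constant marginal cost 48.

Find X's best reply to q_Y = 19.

Exporter X's profit: π = q_X(231 − 5(q_X + q_Y)) − 33q_X.
∂π/∂q_X = 198 − 10q_X − 5q_Y = 0, so q_X = 19.8 − 0.5q_Y.
At q_Y = 19: q_X = 19.8 − 0.5·19 = 10.3.

10.3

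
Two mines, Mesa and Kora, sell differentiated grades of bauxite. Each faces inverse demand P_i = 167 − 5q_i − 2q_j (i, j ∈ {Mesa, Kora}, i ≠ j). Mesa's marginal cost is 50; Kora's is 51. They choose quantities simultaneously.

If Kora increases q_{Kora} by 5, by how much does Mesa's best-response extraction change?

Mine Mesa's profit: π = q_{Mesa}(167 − 5q_{Mesa} − 2q_{Kora}) − 50q_{Mesa}.
∂π/∂q_{Mesa} = 117 − 10q_{Mesa} − 2q_{Kora} = 0 ⇒ q_{Mesa} = 11.7 − 0.2q_{Kora}.
The reaction-function slope is −0.2, so a 5-unit rise in q_{Kora} moves q_{Mesa} by −0.2 × 5 = −1. Mesa's best response falls — the actions are strategic substitutes.

-1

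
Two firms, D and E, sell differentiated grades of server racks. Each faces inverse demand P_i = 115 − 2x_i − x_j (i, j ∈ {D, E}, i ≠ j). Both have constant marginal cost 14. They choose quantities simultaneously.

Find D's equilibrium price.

Firm D's profit: π = x_D(115 − 2x_D − x_E) − 14x_D.
∂π/∂x_D = 101 − 4x_D − x_E = 0 ⇒ x_D = 25.25 − 0.25x_E.
The game is symmetric, so in equilibrium x_E = x_D: the reaction function gives 1.25x_D = 25.25, hence x_D = 20.2.
P_D = 115 − 2·20.2 − 20.2 = 54.4.

54.4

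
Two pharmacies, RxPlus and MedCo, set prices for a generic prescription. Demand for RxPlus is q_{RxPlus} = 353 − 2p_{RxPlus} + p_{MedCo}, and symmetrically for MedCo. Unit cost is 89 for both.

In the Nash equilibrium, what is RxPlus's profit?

15488

RxPlus's profit: π = (p_{RxPlus} − 89)(353 − 2p_{RxPlus} + p_{MedCo}).
∂π/∂p_{RxPlus} = 531 − 4p_{RxPlus} + p_{MedCo} = 0 ⇒ p_{RxPlus} = 132.75 + 0.25p_{MedCo}.
The game is symmetric, so in equilibrium p_{MedCo} = p_{RxPlus}: the reaction function gives 0.75p_{RxPlus} = 132.75, hence p_{RxPlus} = 177.
q_{RxPlus} = 353 − 2·177 + 177 = 176.
Profit = (177 − 89)·176 = 15488.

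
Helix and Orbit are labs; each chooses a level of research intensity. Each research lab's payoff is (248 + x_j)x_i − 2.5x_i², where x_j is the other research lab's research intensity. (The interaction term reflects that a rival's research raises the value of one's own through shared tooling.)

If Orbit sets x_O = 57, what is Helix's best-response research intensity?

Helix's payoff is (248 + x_O)x_H − 2.5x_H².
∂π/∂x_H = 248 + x_O − 5x_H = 0, so x_H = 49.6 + 0.2x_O.
At x_O = 57: x_H = 49.6 + 0.2·57 = 61.

61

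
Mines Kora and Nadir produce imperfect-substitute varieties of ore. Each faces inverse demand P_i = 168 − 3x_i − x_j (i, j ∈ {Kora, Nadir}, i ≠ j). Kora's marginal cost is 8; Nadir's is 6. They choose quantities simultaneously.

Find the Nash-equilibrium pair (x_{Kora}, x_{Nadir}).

22.8, 23.2

Mine Kora's profit: π = x_{Kora}(168 − 3x_{Kora} − x_{Nadir}) − 8x_{Kora}.
∂π/∂x_{Kora} = 160 − 6x_{Kora} − x_{Nadir} = 0 ⇒ x_{Kora} = 80/3 − (1/6)x_{Nadir}.
Similarly x_{Nadir} = 27 − (1/6)x_{Kora}.
Solving the two reaction functions simultaneously: (1 − (−1/6)(−1/6))x_{Kora} = 80/3 − (1/6)·27, so (35/36)x_{Kora} = 133/6 and x_{Kora} = 22.8.
Then x_{Nadir} = 27 − (1/6)·22.8 = 23.2.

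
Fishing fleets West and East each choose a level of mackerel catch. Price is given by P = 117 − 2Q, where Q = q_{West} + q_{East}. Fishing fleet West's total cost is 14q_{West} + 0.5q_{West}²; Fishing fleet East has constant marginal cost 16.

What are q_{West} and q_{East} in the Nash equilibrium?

Fishing fleet West's profit: π = q_{West}(117 − 2(q_{West} + q_{East})) − 14q_{West} − 0.5q_{West}².
∂π/∂q_{West} = 103 − 5q_{West} − 2q_{East} = 0, so q_{West} = 20.6 − 0.4q_{East}.
For East: ∂π/∂q_{East} = 101 − 4q_{East} − 2q_{West} = 0 ⇒ q_{East} = 25.25 − 0.5q_{West}.
Substituting the second reaction function into the first: q_{West} = 20.6 − 0.4(25.25 − 0.5q_{West}), which gives 0.8q_{West} = 10.5 ⇒ q_{West} = 13.125.
Then q_{East} = 25.25 − 0.5·13.125 = 18.6875.

13.125, 18.6875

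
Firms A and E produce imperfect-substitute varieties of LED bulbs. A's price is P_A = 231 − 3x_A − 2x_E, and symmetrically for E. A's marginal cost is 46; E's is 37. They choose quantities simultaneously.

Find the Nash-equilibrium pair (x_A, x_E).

22.5625, 24.8125

Firm A's profit: π = x_A(231 − 3x_A − 2x_E) − 46x_A.
∂π/∂x_A = 185 − 6x_A − 2x_E = 0 ⇒ x_A = 185/6 − (1/3)x_E.
Similarly x_E = 97/3 − (1/3)x_A.
Substituting the second reaction function into the first: x_A = 185/6 − (1/3)(97/3 − (1/3)x_A), which gives (8/9)x_A = 361/18 ⇒ x_A = 22.5625.
Then x_E = 97/3 − (1/3)·22.5625 = 24.8125.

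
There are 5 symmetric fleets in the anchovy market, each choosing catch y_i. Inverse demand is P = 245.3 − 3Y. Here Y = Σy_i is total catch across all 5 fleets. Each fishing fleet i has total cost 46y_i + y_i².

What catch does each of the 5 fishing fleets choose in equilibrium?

A representative fishing fleet's profit is π_i = y_i(245.3 − 3Y) − 46y_i − y_i², with Y = y_i + Σ_{j≠i} y_j.
First-order condition: 199.3 − 8y_i − 3Σ_{j≠i} y_j = 0.
With identical fishing fleets, set every y_j = y: then 199.3 − 8y − 12y = 0, i.e. y = 199.3/20 = 9.965.

9.965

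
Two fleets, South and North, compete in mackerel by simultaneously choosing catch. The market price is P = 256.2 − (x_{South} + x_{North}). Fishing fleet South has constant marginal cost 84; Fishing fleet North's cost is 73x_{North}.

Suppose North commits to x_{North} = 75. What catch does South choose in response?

Fishing fleet South's profit: π = x_{South}(256.2 − (x_{South} + x_{North})) − 84x_{South}.
∂π/∂x_{South} = 172.2 − 2x_{South} − x_{North} = 0, so x_{South} = 86.1 − 0.5x_{North}.
At x_{North} = 75: x_{South} = 86.1 − 0.5·75 = 48.6.

48.6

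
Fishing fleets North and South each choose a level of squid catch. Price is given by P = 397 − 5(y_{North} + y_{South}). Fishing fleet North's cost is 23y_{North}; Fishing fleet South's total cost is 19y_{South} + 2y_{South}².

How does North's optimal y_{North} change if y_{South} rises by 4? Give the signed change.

-2

Fishing fleet North's profit: π = y_{North}(397 − 5(y_{North} + y_{South})) − 23y_{North}.
∂π/∂y_{North} = 374 − 10y_{North} − 5y_{South} = 0, so y_{North} = 37.4 − 0.5y_{South}.
The reaction-function slope is −0.5, so a 4-unit rise in y_{South} moves y_{North} by −0.5 × 4 = −2. North's best response falls — the actions are strategic substitutes.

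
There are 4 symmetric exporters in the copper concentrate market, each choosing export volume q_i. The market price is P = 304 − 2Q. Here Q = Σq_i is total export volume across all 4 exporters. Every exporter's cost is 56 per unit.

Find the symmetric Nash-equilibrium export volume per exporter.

24.8

A representative exporter's profit is π_i = q_i(304 − 2Q) − 56q_i, with Q = q_i + Σ_{j≠i} q_j.
First-order condition: 248 − 4q_i − 2Σ_{j≠i} q_j = 0.
With identical exporters, set every q_j = q: then 248 − 4q − 6q = 0, i.e. q = 248/10 = 24.8.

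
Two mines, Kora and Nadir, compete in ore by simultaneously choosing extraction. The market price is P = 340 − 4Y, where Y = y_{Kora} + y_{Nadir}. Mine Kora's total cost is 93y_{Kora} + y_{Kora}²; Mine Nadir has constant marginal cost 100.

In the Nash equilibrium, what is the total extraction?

Mine Kora's profit: π = y_{Kora}(340 − 4(y_{Kora} + y_{Nadir})) − 93y_{Kora} − y_{Kora}².
∂π/∂y_{Kora} = 247 − 10y_{Kora} − 4y_{Nadir} = 0, so y_{Kora} = 24.7 − 0.4y_{Nadir}.
For Nadir: ∂π/∂y_{Nadir} = 240 − 8y_{Nadir} − 4y_{Kora} = 0 ⇒ y_{Nadir} = 30 − 0.5y_{Kora}.
Substituting the second reaction function into the first: y_{Kora} = 24.7 − 0.4(30 − 0.5y_{Kora}), which gives 0.8y_{Kora} = 12.7 ⇒ y_{Kora} = 15.875.
Then y_{Nadir} = 30 − 0.5·15.875 = 22.0625.
Total extraction: 15.875 + 22.0625 = 37.9375.

37.9375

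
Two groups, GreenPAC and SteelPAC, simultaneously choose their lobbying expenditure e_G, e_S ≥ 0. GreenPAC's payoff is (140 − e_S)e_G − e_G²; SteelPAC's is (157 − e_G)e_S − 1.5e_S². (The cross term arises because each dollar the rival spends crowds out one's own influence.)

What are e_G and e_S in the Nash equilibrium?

Expanding GreenPAC's payoff: 140e_G − e_Se_G − e_G².
∂π/∂e_G = 140 − e_S − 2e_G = 0, so e_G = 70 − 0.5e_S.
Likewise for SteelPAC: e_S = 157/3 − (1/3)e_G.
Solving the two reaction functions simultaneously: (1 − (−0.5)(−1/3))e_G = 70 − 0.5·(157/3), so (5/6)e_G = 263/6 and e_G = 52.6.
Then e_S = 157/3 − (1/3)·52.6 = 34.8.

52.6, 34.8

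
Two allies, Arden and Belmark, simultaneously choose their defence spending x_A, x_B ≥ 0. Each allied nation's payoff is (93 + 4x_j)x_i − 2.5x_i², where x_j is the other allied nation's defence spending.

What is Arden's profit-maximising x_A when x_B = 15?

30.6

Arden's payoff is (93 + 4x_B)x_A − 2.5x_A².
∂π/∂x_A = 93 + 4x_B − 5x_A = 0, so x_A = 18.6 + 0.8x_B.
At x_B = 15: x_A = 18.6 + 0.8·15 = 30.6.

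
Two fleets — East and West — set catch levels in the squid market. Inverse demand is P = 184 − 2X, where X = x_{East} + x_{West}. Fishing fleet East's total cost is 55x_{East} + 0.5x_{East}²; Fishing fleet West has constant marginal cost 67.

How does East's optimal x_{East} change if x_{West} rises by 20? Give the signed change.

Fishing fleet East's profit: π = x_{East}(184 − 2(x_{East} + x_{West})) − 55x_{East} − 0.5x_{East}².
∂π/∂x_{East} = 129 − 5x_{East} − 2x_{West} = 0, so x_{East} = 25.8 − 0.4x_{West}.
The reaction-function slope is −0.4, so a 20-unit rise in x_{West} moves x_{East} by −0.4 × 20 = −8. East's best response falls — the actions are strategic substitutes.

-8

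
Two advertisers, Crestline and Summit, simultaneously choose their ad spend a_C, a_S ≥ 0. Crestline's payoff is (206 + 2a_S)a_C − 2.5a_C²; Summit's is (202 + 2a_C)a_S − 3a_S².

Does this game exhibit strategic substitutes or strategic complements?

Expanding Crestline's payoff: 206a_C + 2a_Sa_C − 2.5a_C².
∂π/∂a_C = 206 + 2a_S − 5a_C = 0, so a_C = 41.2 + 0.4a_S.
The best-response slope da_C/da_S = 0.4 > 0: the reaction function is upward-sloping, so the choices are strategic complements.

strategic complements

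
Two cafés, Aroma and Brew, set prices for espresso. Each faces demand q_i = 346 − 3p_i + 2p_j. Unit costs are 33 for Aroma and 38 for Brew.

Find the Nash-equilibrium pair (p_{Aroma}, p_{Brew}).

112.1875, 114.0625

Aroma's profit: π = (p_{Aroma} − 33)(346 − 3p_{Aroma} + 2p_{Brew}).
∂π/∂p_{Aroma} = 445 − 6p_{Aroma} + 2p_{Brew} = 0 ⇒ p_{Aroma} = 445/6 + (1/3)p_{Brew}.
Similarly p_{Brew} = 230/3 + (1/3)p_{Aroma}.
Solving the two reaction functions simultaneously: (1 − (1/3)(1/3))p_{Aroma} = 445/6 + (1/3)·(230/3), so (8/9)p_{Aroma} = 1795/18 and p_{Aroma} = 112.1875.
Then p_{Brew} = 230/3 + (1/3)·112.1875 = 114.0625.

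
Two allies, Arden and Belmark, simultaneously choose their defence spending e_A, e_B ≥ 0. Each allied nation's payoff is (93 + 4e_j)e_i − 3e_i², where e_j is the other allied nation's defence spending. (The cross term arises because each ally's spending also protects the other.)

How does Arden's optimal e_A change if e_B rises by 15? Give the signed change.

Arden's payoff is (93 + 4e_B)e_A − 3e_A².
∂π/∂e_A = 93 + 4e_B − 6e_A = 0, so e_A = 15.5 + (2/3)e_B.
The reaction-function slope is 2/3, so a 15-unit rise in e_B moves e_A by 2/3 × 15 = 10. Arden's best response rises — the actions are strategic complements.

10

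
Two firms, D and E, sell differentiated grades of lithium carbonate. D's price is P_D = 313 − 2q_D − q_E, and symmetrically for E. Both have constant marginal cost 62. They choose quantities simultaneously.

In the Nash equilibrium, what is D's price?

162.4

Firm D's profit: π = q_D(313 − 2q_D − q_E) − 62q_D.
∂π/∂q_D = 251 − 4q_D − q_E = 0 ⇒ q_D = 62.75 − 0.25q_E.
Setting q_D = q_E in the reaction function: q_D = 62.75 − 0.25q_D, so q_D = 62.75 / 1.25 = 50.2.
P_D = 313 − 2·50.2 − 50.2 = 162.4.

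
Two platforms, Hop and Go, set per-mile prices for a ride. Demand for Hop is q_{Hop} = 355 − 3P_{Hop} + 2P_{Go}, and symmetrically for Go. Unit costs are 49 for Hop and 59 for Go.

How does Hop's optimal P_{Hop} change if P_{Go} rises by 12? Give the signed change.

Hop's profit: π = (P_{Hop} − 49)(355 − 3P_{Hop} + 2P_{Go}).
∂π/∂P_{Hop} = 502 − 6P_{Hop} + 2P_{Go} = 0 ⇒ P_{Hop} = 251/3 + (1/3)P_{Go}.
The reaction-function slope is 1/3, so a 12-unit rise in P_{Go} moves P_{Hop} by 1/3 × 12 = 4. Hop's best response rises — the actions are strategic complements.

4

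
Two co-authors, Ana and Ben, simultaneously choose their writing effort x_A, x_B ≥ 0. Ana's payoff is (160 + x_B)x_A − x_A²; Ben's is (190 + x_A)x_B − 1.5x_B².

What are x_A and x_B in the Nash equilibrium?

134, 108

Expanding Ana's payoff: 160x_A + x_Bx_A − x_A².
∂π/∂x_A = 160 + x_B − 2x_A = 0, so x_A = 80 + 0.5x_B.
Likewise for Ben: x_B = 190/3 + (1/3)x_A.
Plugging x_B into Ana's best response: x_A = 80 + 0.5(190/3 + (1/3)x_A) ⇒ (5/6)x_A = 335/3, so x_A = 134.
Then x_B = 190/3 + (1/3)·134 = 108.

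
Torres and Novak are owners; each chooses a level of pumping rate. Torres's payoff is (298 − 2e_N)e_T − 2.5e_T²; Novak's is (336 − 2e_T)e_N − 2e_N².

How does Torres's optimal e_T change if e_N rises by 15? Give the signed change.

Expanding Torres's payoff: 298e_T − 2e_Ne_T − 2.5e_T².
∂π/∂e_T = 298 − 2e_N − 5e_T = 0, so e_T = 59.6 − 0.4e_N.
The reaction-function slope is −0.4, so a 15-unit rise in e_N moves e_T by −0.4 × 15 = −6. Torres's best response falls — the actions are strategic substitutes.

-6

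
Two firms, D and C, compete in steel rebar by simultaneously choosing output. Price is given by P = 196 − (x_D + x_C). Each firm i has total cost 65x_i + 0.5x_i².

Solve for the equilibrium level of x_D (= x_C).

Firm D's profit: π = x_D(196 − (x_D + x_C)) − 65x_D − 0.5x_D².
∂π/∂x_D = 131 − 3x_D − x_C = 0, so x_D = 131/3 − (1/3)x_C.
The game is symmetric, so in equilibrium x_C = x_D: the reaction function gives (4/3)x_D = 131/3, hence x_D = 32.75.

32.75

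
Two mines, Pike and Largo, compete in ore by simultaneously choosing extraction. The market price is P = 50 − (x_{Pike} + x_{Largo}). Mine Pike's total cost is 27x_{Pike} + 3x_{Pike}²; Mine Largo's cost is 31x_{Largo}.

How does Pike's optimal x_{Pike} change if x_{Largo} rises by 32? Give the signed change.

-4

Mine Pike's profit: π = x_{Pike}(50 − (x_{Pike} + x_{Largo})) − 27x_{Pike} − 3x_{Pike}².
∂π/∂x_{Pike} = 23 − 8x_{Pike} − x_{Largo} = 0, so x_{Pike} = 2.875 − 0.125x_{Largo}.
The reaction-function slope is −0.125, so a 32-unit rise in x_{Largo} moves x_{Pike} by −0.125 × 32 = −4. Pike's best response falls — the actions are strategic substitutes.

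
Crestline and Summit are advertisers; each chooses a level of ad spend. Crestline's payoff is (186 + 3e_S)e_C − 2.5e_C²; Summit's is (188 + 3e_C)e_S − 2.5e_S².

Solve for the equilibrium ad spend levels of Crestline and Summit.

93.375, 93.625

Expanding Crestline's payoff: 186e_C + 3e_Se_C − 2.5e_C².
∂π/∂e_C = 186 + 3e_S − 5e_C = 0, so e_C = 37.2 + 0.6e_S.
Likewise for Summit: e_S = 37.6 + 0.6e_C.
Solving the two reaction functions simultaneously: (1 − (0.6)(0.6))e_C = 37.2 + 0.6·37.6, so 0.64e_C = 59.76 and e_C = 93.375.
Then e_S = 37.6 + 0.6·93.375 = 93.625.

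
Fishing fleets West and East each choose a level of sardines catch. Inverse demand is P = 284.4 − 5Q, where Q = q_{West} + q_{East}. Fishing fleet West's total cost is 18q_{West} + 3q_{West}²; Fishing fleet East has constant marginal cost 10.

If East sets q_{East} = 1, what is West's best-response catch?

16.3375

Fishing fleet West's profit: π = q_{West}(284.4 − 5(q_{West} + q_{East})) − 18q_{West} − 3q_{West}².
∂π/∂q_{West} = 266.4 − 16q_{West} − 5q_{East} = 0, so q_{West} = 16.65 − 0.3125q_{East}.
At q_{East} = 1: q_{West} = 16.65 − 0.3125·1 = 16.3375.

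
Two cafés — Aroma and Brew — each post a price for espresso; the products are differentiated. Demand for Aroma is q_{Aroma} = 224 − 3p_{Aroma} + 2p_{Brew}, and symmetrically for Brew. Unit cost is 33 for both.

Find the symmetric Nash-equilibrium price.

Aroma's profit: π = (p_{Aroma} − 33)(224 − 3p_{Aroma} + 2p_{Brew}).
∂π/∂p_{Aroma} = 323 − 6p_{Aroma} + 2p_{Brew} = 0 ⇒ p_{Aroma} = 323/6 + (1/3)p_{Brew}.
Setting p_{Aroma} = p_{Brew} in the reaction function: p_{Aroma} = 323/6 + (1/3)p_{Aroma}, so p_{Aroma} = (323/6) / (2/3) = 80.75.

80.75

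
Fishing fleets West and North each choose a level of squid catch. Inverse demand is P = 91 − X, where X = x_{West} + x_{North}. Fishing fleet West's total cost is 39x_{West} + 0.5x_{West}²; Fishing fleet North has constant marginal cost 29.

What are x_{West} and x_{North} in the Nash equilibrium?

8.4, 26.8

Fishing fleet West's profit: π = x_{West}(91 − (x_{West} + x_{North})) − 39x_{West} − 0.5x_{West}².
∂π/∂x_{West} = 52 − 3x_{West} − x_{North} = 0, so x_{West} = 52/3 − (1/3)x_{North}.
For North: ∂π/∂x_{North} = 62 − 2x_{North} − x_{West} = 0 ⇒ x_{North} = 31 − 0.5x_{West}.
Solving the two reaction functions simultaneously: (1 − (−1/3)(−0.5))x_{West} = 52/3 − (1/3)·31, so (5/6)x_{West} = 7 and x_{West} = 8.4.
Then x_{North} = 31 − 0.5·8.4 = 26.8.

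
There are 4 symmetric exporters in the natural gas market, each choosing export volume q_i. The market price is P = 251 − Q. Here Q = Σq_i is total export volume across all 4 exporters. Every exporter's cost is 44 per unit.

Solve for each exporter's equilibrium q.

41.4

A representative exporter's profit is π_i = q_i(251 − Q) − 44q_i, with Q = q_i + Σ_{j≠i} q_j.
First-order condition: 207 − 2q_i − Σ_{j≠i} q_j = 0.
Imposing symmetry (q_j = q for all j) turns Σ_{j≠i} q_j into 3q, so 207 = 5q and q = 41.4.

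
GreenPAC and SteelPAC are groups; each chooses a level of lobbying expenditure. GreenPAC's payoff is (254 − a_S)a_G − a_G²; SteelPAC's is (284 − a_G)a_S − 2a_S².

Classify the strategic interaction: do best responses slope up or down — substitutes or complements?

strategic substitutes

Expanding GreenPAC's payoff: 254a_G − a_Sa_G − a_G².
∂π/∂a_G = 254 − a_S − 2a_G = 0, so a_G = 127 − 0.5a_S.
The best-response slope da_G/da_S = −0.5 < 0: the reaction function is downward-sloping, so the choices are strategic substitutes.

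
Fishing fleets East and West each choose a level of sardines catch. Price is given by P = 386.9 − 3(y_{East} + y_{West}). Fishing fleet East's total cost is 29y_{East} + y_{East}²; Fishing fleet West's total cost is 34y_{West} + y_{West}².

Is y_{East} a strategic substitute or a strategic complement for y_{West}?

strategic substitutes

Fishing fleet East's profit: π = y_{East}(386.9 − 3(y_{East} + y_{West})) − 29y_{East} − y_{East}².
∂π/∂y_{East} = 357.9 − 8y_{East} − 3y_{West} = 0, so y_{East} = 44.7375 − 0.375y_{West}.
The best-response slope dy_{East}/dy_{West} = −0.375 < 0: the reaction function is downward-sloping, so the choices are strategic substitutes.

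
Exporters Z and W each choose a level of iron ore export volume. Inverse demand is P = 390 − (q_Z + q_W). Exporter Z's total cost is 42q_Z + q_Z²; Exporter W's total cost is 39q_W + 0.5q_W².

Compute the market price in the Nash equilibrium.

Exporter Z's profit: π = q_Z(390 − (q_Z + q_W)) − 42q_Z − q_Z².
∂π/∂q_Z = 348 − 4q_Z − q_W = 0, so q_Z = 87 − 0.25q_W.
For W: ∂π/∂q_W = 351 − 3q_W − q_Z = 0 ⇒ q_W = 117 − (1/3)q_Z.
Solving the two reaction functions simultaneously: (1 − (−0.25)(−1/3))q_Z = 87 − 0.25·117, so (11/12)q_Z = 57.75 and q_Z = 63.
Then q_W = 117 − (1/3)·63 = 96.
Equilibrium price: P = 390 − 159 = 231.

231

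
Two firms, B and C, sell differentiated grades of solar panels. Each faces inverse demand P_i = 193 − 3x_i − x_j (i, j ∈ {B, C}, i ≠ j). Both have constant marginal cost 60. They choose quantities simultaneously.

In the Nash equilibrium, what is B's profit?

1083

Firm B's profit: π = x_B(193 − 3x_B − x_C) − 60x_B.
∂π/∂x_B = 133 − 6x_B − x_C = 0 ⇒ x_B = 133/6 − (1/6)x_C.
The game is symmetric, so in equilibrium x_C = x_B: the reaction function gives (7/6)x_B = 133/6, hence x_B = 19.
P_B = 193 − 3·19 − 19 = 117.
Profit = (117 − 60)·19 = 1083.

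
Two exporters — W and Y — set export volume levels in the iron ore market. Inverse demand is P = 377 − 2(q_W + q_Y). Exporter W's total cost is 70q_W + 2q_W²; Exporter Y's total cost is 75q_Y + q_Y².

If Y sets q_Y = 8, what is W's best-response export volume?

Exporter W's profit: π = q_W(377 − 2(q_W + q_Y)) − 70q_W − 2q_W².
∂π/∂q_W = 307 − 8q_W − 2q_Y = 0, so q_W = 38.375 − 0.25q_Y.
At q_Y = 8: q_W = 38.375 − 0.25·8 = 36.375.

36.375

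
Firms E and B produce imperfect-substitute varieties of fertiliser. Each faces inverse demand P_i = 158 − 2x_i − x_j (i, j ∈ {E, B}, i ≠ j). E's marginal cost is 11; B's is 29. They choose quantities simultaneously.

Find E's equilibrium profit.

1872.72

Firm E's profit: π = x_E(158 − 2x_E − x_B) − 11x_E.
∂π/∂x_E = 147 − 4x_E − x_B = 0 ⇒ x_E = 36.75 − 0.25x_B.
Similarly x_B = 32.25 − 0.25x_E.
Plugging x_B into E's best response: x_E = 36.75 − 0.25(32.25 − 0.25x_E) ⇒ 0.9375x_E = 28.6875, so x_E = 30.6.
Then x_B = 32.25 − 0.25·30.6 = 24.6.
P_E = 158 − 2·30.6 − 24.6 = 72.2.
Profit = (72.2 − 11)·30.6 = 1872.72.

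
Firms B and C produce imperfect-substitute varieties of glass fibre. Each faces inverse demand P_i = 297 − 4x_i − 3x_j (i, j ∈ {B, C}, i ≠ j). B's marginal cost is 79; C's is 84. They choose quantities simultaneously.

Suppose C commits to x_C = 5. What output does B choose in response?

Firm B's profit: π = x_B(297 − 4x_B − 3x_C) − 79x_B.
∂π/∂x_B = 218 − 8x_B − 3x_C = 0 ⇒ x_B = 27.25 − 0.375x_C.
At x_C = 5: x_B = 27.25 − 0.375·5 = 25.375.

25.375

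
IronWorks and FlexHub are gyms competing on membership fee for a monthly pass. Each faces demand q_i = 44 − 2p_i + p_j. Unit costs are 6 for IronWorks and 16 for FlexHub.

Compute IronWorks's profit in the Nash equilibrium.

IronWorks's profit: π = (p_{IronWorks} − 6)(44 − 2p_{IronWorks} + p_{FlexHub}).
∂π/∂p_{IronWorks} = 56 − 4p_{IronWorks} + p_{FlexHub} = 0 ⇒ p_{IronWorks} = 14 + 0.25p_{FlexHub}.
Similarly p_{FlexHub} = 19 + 0.25p_{IronWorks}.
Solving the two reaction functions simultaneously: (1 − (0.25)(0.25))p_{IronWorks} = 14 + 0.25·19, so 0.9375p_{IronWorks} = 18.75 and p_{IronWorks} = 20.
Then p_{FlexHub} = 19 + 0.25·20 = 24.
q_{IronWorks} = 44 − 2·20 + 24 = 28.
Profit = (20 − 6)·28 = 392.

392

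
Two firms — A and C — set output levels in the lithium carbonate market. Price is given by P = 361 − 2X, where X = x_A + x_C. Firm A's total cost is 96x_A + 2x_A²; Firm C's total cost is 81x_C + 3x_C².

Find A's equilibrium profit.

3025

Firm A's profit: π = x_A(361 − 2(x_A + x_C)) − 96x_A − 2x_A².
∂π/∂x_A = 265 − 8x_A − 2x_C = 0, so x_A = 33.125 − 0.25x_C.
For C: ∂π/∂x_C = 280 − 10x_C − 2x_A = 0 ⇒ x_C = 28 − 0.2x_A.
Plugging x_C into A's best response: x_A = 33.125 − 0.25(28 − 0.2x_A) ⇒ 0.95x_A = 26.125, so x_A = 27.5.
Then x_C = 28 − 0.2·27.5 = 22.5.
Price P = 361 − 2·50 = 261.
A's profit: (261 − 96)·27.5 − 2(27.5)² = 3025.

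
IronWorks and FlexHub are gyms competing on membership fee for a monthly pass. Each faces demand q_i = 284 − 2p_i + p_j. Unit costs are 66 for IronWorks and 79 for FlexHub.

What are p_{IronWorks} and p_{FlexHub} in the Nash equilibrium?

140.4, 145.6

IronWorks's profit: π = (p_{IronWorks} − 66)(284 − 2p_{IronWorks} + p_{FlexHub}).
∂π/∂p_{IronWorks} = 416 − 4p_{IronWorks} + p_{FlexHub} = 0 ⇒ p_{IronWorks} = 104 + 0.25p_{FlexHub}.
Similarly p_{FlexHub} = 110.5 + 0.25p_{IronWorks}.
Solving the two reaction functions simultaneously: (1 − (0.25)(0.25))p_{IronWorks} = 104 + 0.25·110.5, so 0.9375p_{IronWorks} = 131.625 and p_{IronWorks} = 140.4.
Then p_{FlexHub} = 110.5 + 0.25·140.4 = 145.6.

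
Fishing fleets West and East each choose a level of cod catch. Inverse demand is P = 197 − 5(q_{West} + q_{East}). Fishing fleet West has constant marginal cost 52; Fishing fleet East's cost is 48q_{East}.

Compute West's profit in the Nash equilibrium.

441.8

Fishing fleet West's profit: π = q_{West}(197 − 5(q_{West} + q_{East})) − 52q_{West}.
∂π/∂q_{West} = 145 − 10q_{West} − 5q_{East} = 0, so q_{West} = 14.5 − 0.5q_{East}.
By the same steps for East: q_{East} = 14.9 − 0.5q_{West}.
Plugging q_{East} into West's best response: q_{West} = 14.5 − 0.5(14.9 − 0.5q_{West}) ⇒ 0.75q_{West} = 7.05, so q_{West} = 9.4.
Then q_{East} = 14.9 − 0.5·9.4 = 10.2.
Price P = 197 − 5·19.6 = 99.
West's profit: (99 − 52)·9.4 = 441.8.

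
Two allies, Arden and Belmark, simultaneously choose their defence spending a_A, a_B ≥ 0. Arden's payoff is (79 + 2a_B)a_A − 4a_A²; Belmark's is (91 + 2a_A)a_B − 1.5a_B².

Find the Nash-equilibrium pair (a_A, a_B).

20.95, 44.3

Expanding Arden's payoff: 79a_A + 2a_Ba_A − 4a_A².
∂π/∂a_A = 79 + 2a_B − 8a_A = 0, so a_A = 9.875 + 0.25a_B.
Likewise for Belmark: a_B = 91/3 + (2/3)a_A.
Solving the two reaction functions simultaneously: (1 − (0.25)(2/3))a_A = 9.875 + 0.25·(91/3), so (5/6)a_A = 419/24 and a_A = 20.95.
Then a_B = 91/3 + (2/3)·20.95 = 44.3.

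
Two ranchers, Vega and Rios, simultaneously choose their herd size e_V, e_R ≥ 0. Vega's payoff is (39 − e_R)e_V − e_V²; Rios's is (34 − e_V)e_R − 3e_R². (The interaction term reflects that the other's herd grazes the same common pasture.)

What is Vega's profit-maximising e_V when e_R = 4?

17.5

Expanding Vega's payoff: 39e_V − e_Re_V − e_V².
∂π/∂e_V = 39 − e_R − 2e_V = 0, so e_V = 19.5 − 0.5e_R.
At e_R = 4: e_V = 19.5 − 0.5·4 = 17.5.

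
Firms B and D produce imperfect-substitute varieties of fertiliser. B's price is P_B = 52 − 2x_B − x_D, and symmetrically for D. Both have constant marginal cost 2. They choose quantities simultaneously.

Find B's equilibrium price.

22

Firm B's profit: π = x_B(52 − 2x_B − x_D) − 2x_B.
∂π/∂x_B = 50 − 4x_B − x_D = 0 ⇒ x_B = 12.5 − 0.25x_D.
Setting x_B = x_D in the reaction function: x_B = 12.5 − 0.25x_B, so x_B = 12.5 / 1.25 = 10.
P_B = 52 − 2·10 − 10 = 22.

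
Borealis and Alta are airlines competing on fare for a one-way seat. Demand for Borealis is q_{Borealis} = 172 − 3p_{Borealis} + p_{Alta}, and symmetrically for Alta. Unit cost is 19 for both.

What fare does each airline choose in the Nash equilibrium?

Borealis's profit: π = (p_{Borealis} − 19)(172 − 3p_{Borealis} + p_{Alta}).
∂π/∂p_{Borealis} = 229 − 6p_{Borealis} + p_{Alta} = 0 ⇒ p_{Borealis} = 229/6 + (1/6)p_{Alta}.
Setting p_{Borealis} = p_{Alta} in the reaction function: p_{Borealis} = 229/6 + (1/6)p_{Borealis}, so p_{Borealis} = (229/6) / (5/6) = 45.8.

45.8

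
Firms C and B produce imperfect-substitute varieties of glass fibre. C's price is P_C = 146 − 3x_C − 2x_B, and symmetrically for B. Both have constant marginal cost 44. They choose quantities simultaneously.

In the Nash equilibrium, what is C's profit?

487.6875

Firm C's profit: π = x_C(146 − 3x_C − 2x_B) − 44x_C.
∂π/∂x_C = 102 − 6x_C − 2x_B = 0 ⇒ x_C = 17 − (1/3)x_B.
Setting x_C = x_B in the reaction function: x_C = 17 − (1/3)x_C, so x_C = 17 / (4/3) = 12.75.
P_C = 146 − 3·12.75 − 2·12.75 = 82.25.
Profit = (82.25 − 44)·12.75 = 487.6875.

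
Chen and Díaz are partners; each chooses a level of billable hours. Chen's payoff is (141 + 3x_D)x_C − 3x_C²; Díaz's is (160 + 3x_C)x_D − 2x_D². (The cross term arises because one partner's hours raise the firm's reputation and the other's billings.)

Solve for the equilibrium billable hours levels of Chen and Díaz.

69.6, 92.2

Expanding Chen's payoff: 141x_C + 3x_Dx_C − 3x_C².
∂π/∂x_C = 141 + 3x_D − 6x_C = 0, so x_C = 23.5 + 0.5x_D.
Likewise for Díaz: x_D = 40 + 0.75x_C.
Plugging x_D into Chen's best response: x_C = 23.5 + 0.5(40 + 0.75x_C) ⇒ 0.625x_C = 43.5, so x_C = 69.6.
Then x_D = 40 + 0.75·69.6 = 92.2.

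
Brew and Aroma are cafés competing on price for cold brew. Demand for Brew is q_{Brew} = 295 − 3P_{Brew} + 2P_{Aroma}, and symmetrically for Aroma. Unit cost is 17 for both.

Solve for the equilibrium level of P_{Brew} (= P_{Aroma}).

86.5

Brew's profit: π = (P_{Brew} − 17)(295 − 3P_{Brew} + 2P_{Aroma}).
∂π/∂P_{Brew} = 346 − 6P_{Brew} + 2P_{Aroma} = 0 ⇒ P_{Brew} = 173/3 + (1/3)P_{Aroma}.
The game is symmetric, so in equilibrium P_{Aroma} = P_{Brew}: the reaction function gives (2/3)P_{Brew} = 173/3, hence P_{Brew} = 86.5.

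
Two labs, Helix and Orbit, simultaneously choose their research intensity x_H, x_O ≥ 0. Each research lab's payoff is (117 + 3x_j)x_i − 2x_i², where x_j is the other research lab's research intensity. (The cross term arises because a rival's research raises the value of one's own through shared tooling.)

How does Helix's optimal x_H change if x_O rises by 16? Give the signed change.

12

Helix's payoff is (117 + 3x_O)x_H − 2x_H².
∂π/∂x_H = 117 + 3x_O − 4x_H = 0, so x_H = 29.25 + 0.75x_O.
The reaction-function slope is 0.75, so a 16-unit rise in x_O moves x_H by 0.75 × 16 = 12. Helix's best response rises — the actions are strategic complements.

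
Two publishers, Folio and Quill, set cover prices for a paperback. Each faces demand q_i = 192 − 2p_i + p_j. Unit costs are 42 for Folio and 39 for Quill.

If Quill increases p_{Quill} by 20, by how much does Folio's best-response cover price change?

5

Folio's profit: π = (p_{Folio} − 42)(192 − 2p_{Folio} + p_{Quill}).
∂π/∂p_{Folio} = 276 − 4p_{Folio} + p_{Quill} = 0 ⇒ p_{Folio} = 69 + 0.25p_{Quill}.
The reaction-function slope is 0.25, so a 20-unit rise in p_{Quill} moves p_{Folio} by 0.25 × 20 = 5. Folio's best response rises — the actions are strategic complements.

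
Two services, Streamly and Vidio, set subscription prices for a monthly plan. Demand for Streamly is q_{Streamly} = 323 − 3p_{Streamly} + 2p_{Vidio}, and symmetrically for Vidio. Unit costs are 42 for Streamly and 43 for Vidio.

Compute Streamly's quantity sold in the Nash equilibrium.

Streamly's profit: π = (p_{Streamly} − 42)(323 − 3p_{Streamly} + 2p_{Vidio}).
∂π/∂p_{Streamly} = 449 − 6p_{Streamly} + 2p_{Vidio} = 0 ⇒ p_{Streamly} = 449/6 + (1/3)p_{Vidio}.
Similarly p_{Vidio} = 226/3 + (1/3)p_{Streamly}.
Substituting the second reaction function into the first: p_{Streamly} = 449/6 + (1/3)(226/3 + (1/3)p_{Streamly}), which gives (8/9)p_{Streamly} = 1799/18 ⇒ p_{Streamly} = 112.4375.
Then p_{Vidio} = 226/3 + (1/3)·112.4375 = 112.8125.
q_{Streamly} = 323 − 3·112.4375 + 2·112.8125 = 211.3125.

211.3125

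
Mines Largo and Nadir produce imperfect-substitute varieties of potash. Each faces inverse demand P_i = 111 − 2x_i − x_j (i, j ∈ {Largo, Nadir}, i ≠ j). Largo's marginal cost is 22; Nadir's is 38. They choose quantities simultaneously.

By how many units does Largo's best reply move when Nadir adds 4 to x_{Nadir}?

Mine Largo's profit: π = x_{Largo}(111 − 2x_{Largo} − x_{Nadir}) − 22x_{Largo}.
∂π/∂x_{Largo} = 89 − 4x_{Largo} − x_{Nadir} = 0 ⇒ x_{Largo} = 22.25 − 0.25x_{Nadir}.
The reaction-function slope is −0.25, so a 4-unit rise in x_{Nadir} moves x_{Largo} by −0.25 × 4 = −1. Largo's best response falls — the actions are strategic substitutes.

-1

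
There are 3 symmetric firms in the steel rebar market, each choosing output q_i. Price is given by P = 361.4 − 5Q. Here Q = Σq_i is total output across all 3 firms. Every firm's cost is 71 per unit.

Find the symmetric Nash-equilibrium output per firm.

14.52

A representative firm's profit is π_i = q_i(361.4 − 5Q) − 71q_i, with Q = q_i + Σ_{j≠i} q_j.
First-order condition: 290.4 − 10q_i − 5Σ_{j≠i} q_j = 0.
In a symmetric equilibrium every firm chooses the same q, so Σ_{j≠i} q_j = 2q. The condition becomes 290.4 − 20q = 0, giving q = 290.4/20 = 14.52.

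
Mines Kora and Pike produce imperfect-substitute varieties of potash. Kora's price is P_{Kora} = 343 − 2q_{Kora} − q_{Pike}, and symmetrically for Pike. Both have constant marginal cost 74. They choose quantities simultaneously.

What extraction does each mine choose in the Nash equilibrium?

Mine Kora's profit: π = q_{Kora}(343 − 2q_{Kora} − q_{Pike}) − 74q_{Kora}.
∂π/∂q_{Kora} = 269 − 4q_{Kora} − q_{Pike} = 0 ⇒ q_{Kora} = 67.25 − 0.25q_{Pike}.
Setting q_{Kora} = q_{Pike} in the reaction function: q_{Kora} = 67.25 − 0.25q_{Kora}, so q_{Kora} = 67.25 / 1.25 = 53.8.

53.8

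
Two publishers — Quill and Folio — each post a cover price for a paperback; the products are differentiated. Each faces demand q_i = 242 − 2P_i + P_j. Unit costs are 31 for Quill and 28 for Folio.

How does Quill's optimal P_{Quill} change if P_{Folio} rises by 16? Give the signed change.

4

Quill's profit: π = (P_{Quill} − 31)(242 − 2P_{Quill} + P_{Folio}).
∂π/∂P_{Quill} = 304 − 4P_{Quill} + P_{Folio} = 0 ⇒ P_{Quill} = 76 + 0.25P_{Folio}.
The reaction-function slope is 0.25, so a 16-unit rise in P_{Folio} moves P_{Quill} by 0.25 × 16 = 4. Quill's best response rises — the actions are strategic complements.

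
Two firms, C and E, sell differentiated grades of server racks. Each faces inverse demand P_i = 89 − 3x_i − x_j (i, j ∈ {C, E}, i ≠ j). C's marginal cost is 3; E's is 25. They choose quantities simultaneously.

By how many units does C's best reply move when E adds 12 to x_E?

Firm C's profit: π = x_C(89 − 3x_C − x_E) − 3x_C.
∂π/∂x_C = 86 − 6x_C − x_E = 0 ⇒ x_C = 43/3 − (1/6)x_E.
The reaction-function slope is −1/6, so a 12-unit rise in x_E moves x_C by −1/6 × 12 = −2. C's best response falls — the actions are strategic substitutes.

-2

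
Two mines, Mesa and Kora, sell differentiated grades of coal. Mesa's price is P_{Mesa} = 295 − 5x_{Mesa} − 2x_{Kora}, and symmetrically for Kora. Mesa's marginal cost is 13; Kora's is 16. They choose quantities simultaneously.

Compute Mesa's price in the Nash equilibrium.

Mine Mesa's profit: π = x_{Mesa}(295 − 5x_{Mesa} − 2x_{Kora}) − 13x_{Mesa}.
∂π/∂x_{Mesa} = 282 − 10x_{Mesa} − 2x_{Kora} = 0 ⇒ x_{Mesa} = 28.2 − 0.2x_{Kora}.
Similarly x_{Kora} = 27.9 − 0.2x_{Mesa}.
Solving the two reaction functions simultaneously: (1 − (−0.2)(−0.2))x_{Mesa} = 28.2 − 0.2·27.9, so 0.96x_{Mesa} = 22.62 and x_{Mesa} = 23.5625.
Then x_{Kora} = 27.9 − 0.2·23.5625 = 23.1875.
P_{Mesa} = 295 − 5·23.5625 − 2·23.1875 = 130.8125.

130.8125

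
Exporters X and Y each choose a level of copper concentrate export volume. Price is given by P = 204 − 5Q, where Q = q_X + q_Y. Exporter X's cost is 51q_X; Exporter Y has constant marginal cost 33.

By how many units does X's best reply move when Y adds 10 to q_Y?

Exporter X's profit: π = q_X(204 − 5(q_X + q_Y)) − 51q_X.
∂π/∂q_X = 153 − 10q_X − 5q_Y = 0, so q_X = 15.3 − 0.5q_Y.
The reaction-function slope is −0.5, so a 10-unit rise in q_Y moves q_X by −0.5 × 10 = −5. X's best response falls — the actions are strategic substitutes.

-5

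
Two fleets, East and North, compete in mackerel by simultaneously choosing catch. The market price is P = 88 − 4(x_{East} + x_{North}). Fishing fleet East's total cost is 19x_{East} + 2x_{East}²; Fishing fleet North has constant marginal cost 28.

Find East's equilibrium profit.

Fishing fleet East's profit: π = x_{East}(88 − 4(x_{East} + x_{North})) − 19x_{East} − 2x_{East}².
∂π/∂x_{East} = 69 − 12x_{East} − 4x_{North} = 0, so x_{East} = 5.75 − (1/3)x_{North}.
For North: ∂π/∂x_{North} = 60 − 8x_{North} − 4x_{East} = 0 ⇒ x_{North} = 7.5 − 0.5x_{East}.
Plugging x_{North} into East's best response: x_{East} = 5.75 − (1/3)(7.5 − 0.5x_{East}) ⇒ (5/6)x_{East} = 3.25, so x_{East} = 3.9.
Then x_{North} = 7.5 − 0.5·3.9 = 5.55.
Price P = 88 − 4·9.45 = 50.2.
East's profit: (50.2 − 19)·3.9 − 2(3.9)² = 91.26.

91.26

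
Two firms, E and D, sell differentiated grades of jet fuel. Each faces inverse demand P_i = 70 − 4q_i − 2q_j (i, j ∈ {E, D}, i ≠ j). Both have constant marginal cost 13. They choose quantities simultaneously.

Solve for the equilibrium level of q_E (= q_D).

5.7

Firm E's profit: π = q_E(70 − 4q_E − 2q_D) − 13q_E.
∂π/∂q_E = 57 − 8q_E − 2q_D = 0 ⇒ q_E = 7.125 − 0.25q_D.
The game is symmetric, so in equilibrium q_D = q_E: the reaction function gives 1.25q_E = 7.125, hence q_E = 5.7.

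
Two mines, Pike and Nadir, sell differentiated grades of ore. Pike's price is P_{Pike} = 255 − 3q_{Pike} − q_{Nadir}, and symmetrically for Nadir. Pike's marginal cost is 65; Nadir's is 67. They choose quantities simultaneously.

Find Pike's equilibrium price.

146.6

Mine Pike's profit: π = q_{Pike}(255 − 3q_{Pike} − q_{Nadir}) − 65q_{Pike}.
∂π/∂q_{Pike} = 190 − 6q_{Pike} − q_{Nadir} = 0 ⇒ q_{Pike} = 95/3 − (1/6)q_{Nadir}.
Similarly q_{Nadir} = 94/3 − (1/6)q_{Pike}.
Solving the two reaction functions simultaneously: (1 − (−1/6)(−1/6))q_{Pike} = 95/3 − (1/6)·(94/3), so (35/36)q_{Pike} = 238/9 and q_{Pike} = 27.2.
Then q_{Nadir} = 94/3 − (1/6)·27.2 = 26.8.
P_{Pike} = 255 − 3·27.2 − 26.8 = 146.6.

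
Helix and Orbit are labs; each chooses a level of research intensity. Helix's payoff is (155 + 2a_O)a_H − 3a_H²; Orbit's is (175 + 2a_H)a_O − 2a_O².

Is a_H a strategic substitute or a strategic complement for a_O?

strategic complements

Expanding Helix's payoff: 155a_H + 2a_Oa_H − 3a_H².
∂π/∂a_H = 155 + 2a_O − 6a_H = 0, so a_H = 155/6 + (1/3)a_O.
The best-response slope da_H/da_O = 1/3 > 0: the reaction function is upward-sloping, so the choices are strategic complements.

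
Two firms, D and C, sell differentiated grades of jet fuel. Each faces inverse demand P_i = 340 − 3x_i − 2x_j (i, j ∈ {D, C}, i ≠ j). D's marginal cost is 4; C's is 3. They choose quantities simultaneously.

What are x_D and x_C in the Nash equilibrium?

41.9375, 42.1875

Firm D's profit: π = x_D(340 − 3x_D − 2x_C) − 4x_D.
∂π/∂x_D = 336 − 6x_D − 2x_C = 0 ⇒ x_D = 56 − (1/3)x_C.
Similarly x_C = 337/6 − (1/3)x_D.
Plugging x_C into D's best response: x_D = 56 − (1/3)(337/6 − (1/3)x_D) ⇒ (8/9)x_D = 671/18, so x_D = 41.9375.
Then x_C = 337/6 − (1/3)·41.9375 = 42.1875.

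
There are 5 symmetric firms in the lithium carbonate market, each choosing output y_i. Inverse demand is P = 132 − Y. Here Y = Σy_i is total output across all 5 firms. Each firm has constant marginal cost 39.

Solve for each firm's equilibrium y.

A representative firm's profit is π_i = y_i(132 − Y) − 39y_i, with Y = y_i + Σ_{j≠i} y_j.
First-order condition: 93 − 2y_i − Σ_{j≠i} y_j = 0.
With identical firms, set every y_j = y: then 93 − 2y − 4y = 0, i.e. y = 93/6 = 15.5.

15.5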